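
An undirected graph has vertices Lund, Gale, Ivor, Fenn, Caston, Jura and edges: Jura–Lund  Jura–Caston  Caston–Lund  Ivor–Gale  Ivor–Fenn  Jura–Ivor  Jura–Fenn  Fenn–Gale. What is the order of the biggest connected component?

6

Starting from Fenn we can reach Fenn, Gale, Ivor, Jura, Lund, Caston. That is one component of size 6.
The largest has 6 vertices.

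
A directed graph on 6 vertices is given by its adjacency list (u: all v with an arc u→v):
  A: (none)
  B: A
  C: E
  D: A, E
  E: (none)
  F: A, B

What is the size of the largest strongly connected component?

{B} is an SCC by itself.
{E} is an SCC by itself.
{D} is an SCC by itself.
{C} is an SCC by itself.
{F} is an SCC by itself.
(and 1 more singleton SCC)
The largest has 1 vertex.

1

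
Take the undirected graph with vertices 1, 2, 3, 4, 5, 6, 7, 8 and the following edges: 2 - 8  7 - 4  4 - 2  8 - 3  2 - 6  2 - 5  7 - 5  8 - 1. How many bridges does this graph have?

The edges on the cycle 7-4-2-5-7 are not bridges since each lies on that cycle.
But removing 2 - 6 disconnects 2 from 6; removing 8 - 1 disconnects 8 from 1; removing 2 - 8 disconnects 2 from 8; removing 8 - 3 disconnects 8 from 3 — these are bridges.
That makes 4 bridges.

4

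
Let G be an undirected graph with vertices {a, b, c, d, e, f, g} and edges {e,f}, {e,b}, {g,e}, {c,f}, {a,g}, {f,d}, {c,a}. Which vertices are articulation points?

Removing e increases the component count from 1 to 2, so e is a cut vertex.
Removing f increases the component count from 1 to 2, so f is a cut vertex.
By contrast removing b leaves 1 component; it is not a cut vertex. No other vertex is a cut vertex either.

e, f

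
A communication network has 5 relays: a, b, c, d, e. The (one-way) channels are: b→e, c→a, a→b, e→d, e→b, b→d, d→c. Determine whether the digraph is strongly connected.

From c we can reach every vertex (a, b, c, d, e), and every vertex can reach c (a, b, c, d, e). So the whole graph is one strongly connected component.

Yes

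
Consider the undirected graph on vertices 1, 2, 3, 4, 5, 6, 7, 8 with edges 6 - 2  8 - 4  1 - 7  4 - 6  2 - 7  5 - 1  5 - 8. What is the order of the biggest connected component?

3 is isolated — a component by itself.
Starting from 1 we can reach 1, 2, 4, 5, 6, 7, 8. That is one component of size 7.
The largest has 7 vertices.

7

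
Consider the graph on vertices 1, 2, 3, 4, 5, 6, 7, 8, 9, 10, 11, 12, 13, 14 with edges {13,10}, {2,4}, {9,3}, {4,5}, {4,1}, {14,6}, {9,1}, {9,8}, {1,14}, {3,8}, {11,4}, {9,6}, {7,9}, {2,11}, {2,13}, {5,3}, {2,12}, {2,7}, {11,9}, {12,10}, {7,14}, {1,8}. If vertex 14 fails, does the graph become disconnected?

No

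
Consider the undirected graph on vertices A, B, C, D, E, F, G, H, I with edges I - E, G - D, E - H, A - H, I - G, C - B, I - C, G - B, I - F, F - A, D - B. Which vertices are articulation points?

I

Removing I increases the component count from 1 to 2, so I is a cut vertex.
By contrast removing C leaves 1 component; it is not a cut vertex. No other vertex is a cut vertex either.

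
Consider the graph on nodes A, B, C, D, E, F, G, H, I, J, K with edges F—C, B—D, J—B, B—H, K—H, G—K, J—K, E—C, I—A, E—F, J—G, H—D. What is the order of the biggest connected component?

Starting from A we can reach A, I. That is one component of size 2.
Starting from C we can reach C, E, F. That is one component of size 3.
Starting from B we can reach B, D, G, H, J, K. That is one component of size 6.
The largest has 6 vertices.

6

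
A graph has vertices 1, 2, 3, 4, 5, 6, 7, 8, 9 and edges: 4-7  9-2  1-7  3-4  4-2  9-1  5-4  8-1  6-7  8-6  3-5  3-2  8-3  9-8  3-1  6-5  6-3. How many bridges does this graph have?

The edges on the cycle 3-5-4-2-3 are not bridges since each lies on that cycle.
Every edge lies on some cycle, so there are no bridges.

0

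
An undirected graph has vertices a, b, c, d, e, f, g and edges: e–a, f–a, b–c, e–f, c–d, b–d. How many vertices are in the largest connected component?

g is isolated — a component by itself.
Starting from a we can reach a, e, f. That is one component of size 3.
Starting from b we can reach b, c, d. That is one component of size 3.
The largest has 3 vertices.

3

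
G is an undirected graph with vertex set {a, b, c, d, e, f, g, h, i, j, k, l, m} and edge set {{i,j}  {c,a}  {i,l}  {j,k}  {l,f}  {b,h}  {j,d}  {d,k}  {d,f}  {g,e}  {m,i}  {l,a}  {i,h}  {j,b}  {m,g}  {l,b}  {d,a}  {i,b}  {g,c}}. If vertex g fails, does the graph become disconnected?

Deleting g raises the number of components from 1 to 2, so g is a cut vertex.

Yes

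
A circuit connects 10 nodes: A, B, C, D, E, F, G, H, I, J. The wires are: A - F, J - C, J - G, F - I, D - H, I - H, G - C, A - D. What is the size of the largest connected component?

E is isolated — a component by itself.
B is isolated — a component by itself.
Starting from C we can reach C, G, J. That is one component of size 3.
Starting from A we can reach A, D, F, H, I. That is one component of size 5.
The largest has 5 vertices.

5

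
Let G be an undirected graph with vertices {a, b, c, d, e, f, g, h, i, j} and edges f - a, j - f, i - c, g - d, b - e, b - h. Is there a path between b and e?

Yes

From b we can reach b, e, h, which includes e.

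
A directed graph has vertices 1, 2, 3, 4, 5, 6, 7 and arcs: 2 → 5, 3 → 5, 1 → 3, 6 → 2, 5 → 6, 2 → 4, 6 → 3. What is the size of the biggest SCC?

4

{2, 3, 5, 6} are all mutually reachable — one SCC of size 4.
{7} is an SCC by itself.
{1} is an SCC by itself.
{4} is an SCC by itself.
The largest has 4 vertices.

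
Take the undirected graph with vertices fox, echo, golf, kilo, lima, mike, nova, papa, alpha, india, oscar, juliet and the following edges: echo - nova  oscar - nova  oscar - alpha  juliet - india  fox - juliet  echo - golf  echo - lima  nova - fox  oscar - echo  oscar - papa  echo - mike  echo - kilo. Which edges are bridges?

alpha-oscar, echo-golf, echo-kilo, echo-lima, echo-mike, fox-juliet, fox-nova, india-juliet, oscar-papa

The edges on the cycle oscar-echo-nova-oscar are not bridges since each lies on that cycle.
But removing echo - mike disconnects echo from mike; removing nova - fox disconnects nova from fox; removing oscar - papa disconnects oscar from papa; removing golf - echo disconnects golf from echo — these are bridges.
In total 9 edges are bridges.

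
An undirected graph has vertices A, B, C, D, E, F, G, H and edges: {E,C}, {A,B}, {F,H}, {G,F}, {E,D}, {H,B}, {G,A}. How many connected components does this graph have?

2

Starting from C we can reach C, D, E. That is one component of size 3.
Starting from A we can reach A, B, F, G, H. That is one component of size 5.
Total: 2 components.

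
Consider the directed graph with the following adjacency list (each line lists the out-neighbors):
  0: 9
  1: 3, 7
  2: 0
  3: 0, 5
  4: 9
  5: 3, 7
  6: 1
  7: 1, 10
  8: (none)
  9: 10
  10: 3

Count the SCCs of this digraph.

5

{0, 1, 3, 5, 7, 9, 10} are all mutually reachable — one SCC of size 7.
{8} is an SCC by itself.
{2} is an SCC by itself.
{6} is an SCC by itself.
{4} is an SCC by itself.
That gives 5 strongly connected components.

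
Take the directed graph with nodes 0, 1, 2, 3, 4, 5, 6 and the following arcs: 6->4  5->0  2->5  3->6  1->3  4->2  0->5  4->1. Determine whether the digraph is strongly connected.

No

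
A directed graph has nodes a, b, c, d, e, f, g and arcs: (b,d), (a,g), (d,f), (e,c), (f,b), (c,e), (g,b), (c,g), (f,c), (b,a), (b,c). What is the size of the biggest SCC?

{a, b, c, d, e, f, g} are all mutually reachable — one SCC of size 7.
The largest has 7 vertices.

7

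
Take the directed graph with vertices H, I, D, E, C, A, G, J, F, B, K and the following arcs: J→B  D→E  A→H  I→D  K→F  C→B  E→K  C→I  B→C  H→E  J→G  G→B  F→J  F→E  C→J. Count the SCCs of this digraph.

{B, C, D, E, F, G, I, J, K} are all mutually reachable — one SCC of size 9.
{H} is an SCC by itself.
{A} is an SCC by itself.
That gives 3 strongly connected components.

3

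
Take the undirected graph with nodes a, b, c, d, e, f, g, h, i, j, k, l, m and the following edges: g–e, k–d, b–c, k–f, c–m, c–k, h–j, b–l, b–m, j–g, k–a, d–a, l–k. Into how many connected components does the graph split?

3

i is isolated — a component by itself.
Starting from e we can reach e, g, h, j. That is one component of size 4.
Starting from a we can reach a, b, c, d, f, k, l, m. That is one component of size 8.
Total: 3 components.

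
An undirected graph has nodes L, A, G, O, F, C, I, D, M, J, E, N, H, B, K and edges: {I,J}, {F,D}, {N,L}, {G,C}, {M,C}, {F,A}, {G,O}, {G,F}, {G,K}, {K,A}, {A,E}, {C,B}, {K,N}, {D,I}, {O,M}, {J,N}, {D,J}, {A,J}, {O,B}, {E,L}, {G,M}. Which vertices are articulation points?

G

Removing G increases the component count from 2 to 3, so G is a cut vertex.
By contrast removing F leaves 2 components; it is not a cut vertex. No other vertex is a cut vertex either.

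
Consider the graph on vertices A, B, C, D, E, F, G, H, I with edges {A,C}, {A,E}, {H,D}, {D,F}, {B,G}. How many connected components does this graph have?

I is isolated — a component by itself.
Starting from B we can reach B, G. That is one component of size 2.
Starting from D we can reach D, F, H. That is one component of size 3.
Starting from A we can reach A, C, E. That is one component of size 3.
Total: 4 components.

4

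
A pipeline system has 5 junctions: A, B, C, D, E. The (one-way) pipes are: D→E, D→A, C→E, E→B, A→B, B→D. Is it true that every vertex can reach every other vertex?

No

There is no directed path from D to C, so the graph is not strongly connected.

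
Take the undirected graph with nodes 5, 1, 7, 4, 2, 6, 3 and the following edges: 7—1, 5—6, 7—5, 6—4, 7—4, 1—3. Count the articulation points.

Removing 1 increases the component count from 2 to 3, so 1 is a cut vertex.
Removing 7 increases the component count from 2 to 3, so 7 is a cut vertex.
By contrast removing 3 leaves 2 components; it is not a cut vertex. No other vertex is a cut vertex either.

2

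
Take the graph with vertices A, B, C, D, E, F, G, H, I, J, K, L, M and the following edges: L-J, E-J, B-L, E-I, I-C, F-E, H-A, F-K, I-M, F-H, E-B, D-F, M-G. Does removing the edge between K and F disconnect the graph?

Removing K-F leaves no path between K and F: the component count goes from 1 to 2. So it is a bridge.

Yes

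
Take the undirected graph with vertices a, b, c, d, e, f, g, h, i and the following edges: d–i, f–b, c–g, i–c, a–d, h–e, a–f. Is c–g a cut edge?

Yes

Removing c–g leaves no path between c and g: the component count goes from 2 to 3. So it is a bridge.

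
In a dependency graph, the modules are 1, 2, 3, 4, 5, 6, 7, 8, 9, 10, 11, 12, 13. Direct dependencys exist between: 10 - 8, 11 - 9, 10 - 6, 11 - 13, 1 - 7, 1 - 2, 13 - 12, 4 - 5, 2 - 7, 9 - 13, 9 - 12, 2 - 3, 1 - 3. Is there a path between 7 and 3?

Yes

From 7 we can reach 1, 2, 3, 7, which includes 3.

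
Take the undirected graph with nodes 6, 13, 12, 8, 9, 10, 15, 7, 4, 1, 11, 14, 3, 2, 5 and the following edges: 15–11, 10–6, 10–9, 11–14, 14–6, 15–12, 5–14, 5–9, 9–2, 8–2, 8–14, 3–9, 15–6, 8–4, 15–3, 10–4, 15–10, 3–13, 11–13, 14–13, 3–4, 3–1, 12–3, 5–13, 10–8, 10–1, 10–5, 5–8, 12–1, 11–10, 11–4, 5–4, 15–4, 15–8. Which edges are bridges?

none

The edges on the cycle 15-11-10-5-9-3-15 are not bridges since each lies on that cycle.
Every edge lies on some cycle, so there are no bridges.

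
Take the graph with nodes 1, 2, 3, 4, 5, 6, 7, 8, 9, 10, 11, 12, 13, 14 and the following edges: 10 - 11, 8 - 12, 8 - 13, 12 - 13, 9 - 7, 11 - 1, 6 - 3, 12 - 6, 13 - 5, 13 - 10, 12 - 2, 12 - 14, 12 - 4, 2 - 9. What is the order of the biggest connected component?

14

Starting from 1 we can reach 1, 2, 3, 4, 5, 6, 7, 8, 9, 10, 11, 12, 13, 14. That is one component of size 14.
The largest has 14 vertices.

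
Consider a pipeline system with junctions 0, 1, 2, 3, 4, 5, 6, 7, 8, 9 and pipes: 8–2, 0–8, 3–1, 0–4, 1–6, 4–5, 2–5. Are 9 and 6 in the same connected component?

The component containing 9 is {9}, and 6 is not in it.

No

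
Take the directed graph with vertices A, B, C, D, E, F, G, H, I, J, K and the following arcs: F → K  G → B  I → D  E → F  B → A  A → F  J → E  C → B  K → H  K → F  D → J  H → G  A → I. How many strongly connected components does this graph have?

{A, B, D, E, F, G, H, I, J, K} are all mutually reachable — one SCC of size 10.
{C} is an SCC by itself.
That gives 2 strongly connected components.

2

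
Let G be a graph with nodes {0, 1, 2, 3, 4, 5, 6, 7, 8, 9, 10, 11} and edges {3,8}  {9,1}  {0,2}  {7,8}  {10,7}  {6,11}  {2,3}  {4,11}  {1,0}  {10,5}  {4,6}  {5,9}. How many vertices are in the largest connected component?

9

Starting from 4 we can reach 4, 6, 11. That is one component of size 3.
Starting from 0 we can reach 0, 1, 2, 3, 5, 7, 8, 9, 10. That is one component of size 9.
The largest has 9 vertices.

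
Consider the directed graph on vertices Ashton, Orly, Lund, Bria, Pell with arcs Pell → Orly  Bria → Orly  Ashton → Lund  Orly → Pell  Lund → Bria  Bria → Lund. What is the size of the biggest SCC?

{Orly, Pell} are all mutually reachable — one SCC of size 2.
{Bria, Lund} are all mutually reachable — one SCC of size 2.
{Ashton} is an SCC by itself.
The largest has 2 vertices.

2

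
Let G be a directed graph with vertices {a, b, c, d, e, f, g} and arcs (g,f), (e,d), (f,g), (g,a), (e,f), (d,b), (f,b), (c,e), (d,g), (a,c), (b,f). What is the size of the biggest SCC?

7

{a, b, c, d, e, f, g} are all mutually reachable — one SCC of size 7.
The largest has 7 vertices.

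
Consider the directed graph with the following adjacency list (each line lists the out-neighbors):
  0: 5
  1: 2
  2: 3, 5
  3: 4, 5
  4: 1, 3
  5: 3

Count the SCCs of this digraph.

2

{1, 2, 3, 4, 5} are all mutually reachable — one SCC of size 5.
{0} is an SCC by itself.
That gives 2 strongly connected components.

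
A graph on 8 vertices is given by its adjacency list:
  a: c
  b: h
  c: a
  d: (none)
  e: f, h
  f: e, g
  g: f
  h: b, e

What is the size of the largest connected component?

d is isolated — a component by itself.
Starting from a we can reach a, c. That is one component of size 2.
Starting from b we can reach b, e, f, g, h. That is one component of size 5.
The largest has 5 vertices.

5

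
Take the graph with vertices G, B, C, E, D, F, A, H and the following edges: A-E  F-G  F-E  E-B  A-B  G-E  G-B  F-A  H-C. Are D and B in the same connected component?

The component containing D is {D}, and B is not in it.

No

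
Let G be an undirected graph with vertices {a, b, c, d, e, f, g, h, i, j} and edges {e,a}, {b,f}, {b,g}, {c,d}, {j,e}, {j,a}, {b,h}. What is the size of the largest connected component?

4

i is isolated — a component by itself.
Starting from c we can reach c, d. That is one component of size 2.
Starting from a we can reach a, e, j. That is one component of size 3.
Starting from b we can reach b, f, g, h. That is one component of size 4.
The largest has 4 vertices.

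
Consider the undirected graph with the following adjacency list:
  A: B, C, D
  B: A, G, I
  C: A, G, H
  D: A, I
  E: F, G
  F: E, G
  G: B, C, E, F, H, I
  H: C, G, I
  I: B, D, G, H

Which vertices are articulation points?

G

Removing G increases the component count from 1 to 2, so G is a cut vertex.
By contrast removing A leaves 1 component; it is not a cut vertex. No other vertex is a cut vertex either.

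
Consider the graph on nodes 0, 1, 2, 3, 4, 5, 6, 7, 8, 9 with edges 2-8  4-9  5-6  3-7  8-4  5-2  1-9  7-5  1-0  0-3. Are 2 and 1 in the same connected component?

Yes

From 2 we can reach 0, 1, 2, 3, 4, 5, 6, 7, 8, 9, which includes 1.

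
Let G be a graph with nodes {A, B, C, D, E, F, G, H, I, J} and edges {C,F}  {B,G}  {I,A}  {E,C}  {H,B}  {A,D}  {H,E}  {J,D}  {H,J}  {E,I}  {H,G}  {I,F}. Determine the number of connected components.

1

Starting from A we can reach A, B, C, D, E, F, G, H, I, J. That is one component of size 10.
Total: 1 component.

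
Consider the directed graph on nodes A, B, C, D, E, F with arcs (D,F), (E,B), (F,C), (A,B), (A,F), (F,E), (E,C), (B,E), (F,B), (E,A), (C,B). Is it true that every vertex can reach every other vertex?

There is no directed path from C to D, so the graph is not strongly connected.

No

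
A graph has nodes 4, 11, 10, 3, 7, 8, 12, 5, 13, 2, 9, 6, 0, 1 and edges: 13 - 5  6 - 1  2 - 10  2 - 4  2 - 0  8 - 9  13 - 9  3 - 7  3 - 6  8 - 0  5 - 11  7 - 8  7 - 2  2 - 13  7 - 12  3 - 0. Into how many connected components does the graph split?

Starting from 0 we can reach 0, 1, 2, 3, 4, 5, 6, 7, 8, 9, 10, 11, 12, 13. That is one component of size 14.
Total: 1 component.

1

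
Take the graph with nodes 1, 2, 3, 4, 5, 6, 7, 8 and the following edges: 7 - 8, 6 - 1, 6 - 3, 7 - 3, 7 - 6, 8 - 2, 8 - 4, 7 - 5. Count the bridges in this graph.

The edges on the cycle 7-6-3-7 are not bridges since each lies on that cycle.
But removing 8 - 4 disconnects 8 from 4; removing 6 - 1 disconnects 6 from 1; removing 7 - 5 disconnects 7 from 5; removing 8 - 2 disconnects 8 from 2 — these are bridges.
In total 5 edges are bridges.

5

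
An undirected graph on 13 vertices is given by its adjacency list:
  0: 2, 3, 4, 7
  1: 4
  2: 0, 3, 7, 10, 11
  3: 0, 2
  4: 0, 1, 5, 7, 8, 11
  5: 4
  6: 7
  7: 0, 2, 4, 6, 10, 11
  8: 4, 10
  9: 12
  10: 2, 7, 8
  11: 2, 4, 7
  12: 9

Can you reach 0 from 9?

The component containing 9 is {9, 12}, and 0 is not in it.

No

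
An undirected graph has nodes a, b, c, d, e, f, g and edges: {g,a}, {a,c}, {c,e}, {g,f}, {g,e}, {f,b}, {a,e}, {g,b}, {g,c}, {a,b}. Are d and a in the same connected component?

The component containing d is {d}, and a is not in it.

No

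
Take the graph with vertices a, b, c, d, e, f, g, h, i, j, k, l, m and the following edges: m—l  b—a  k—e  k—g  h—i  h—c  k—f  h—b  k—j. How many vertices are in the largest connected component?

d is isolated — a component by itself.
Starting from l we can reach l, m. That is one component of size 2.
Starting from a we can reach a, b, c, h, i. That is one component of size 5.
Starting from e we can reach e, f, g, j, k. That is one component of size 5.
The largest has 5 vertices.

5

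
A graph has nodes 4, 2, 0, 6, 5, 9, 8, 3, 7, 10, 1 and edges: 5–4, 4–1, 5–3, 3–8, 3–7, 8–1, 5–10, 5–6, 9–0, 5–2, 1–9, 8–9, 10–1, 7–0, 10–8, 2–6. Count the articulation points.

Removing 5 increases the component count from 1 to 2, so 5 is a cut vertex.
By contrast removing 3 leaves 1 component; it is not a cut vertex. No other vertex is a cut vertex either.

1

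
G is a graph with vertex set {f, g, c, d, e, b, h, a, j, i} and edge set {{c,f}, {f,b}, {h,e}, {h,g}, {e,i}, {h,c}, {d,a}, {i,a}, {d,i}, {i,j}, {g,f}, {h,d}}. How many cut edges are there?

The edges on the cycle h-d-a-i-e-h are not bridges since each lies on that cycle.
But removing b-f disconnects b from f; removing j-i disconnects j from i — these are bridges.
That makes 2 bridges.

2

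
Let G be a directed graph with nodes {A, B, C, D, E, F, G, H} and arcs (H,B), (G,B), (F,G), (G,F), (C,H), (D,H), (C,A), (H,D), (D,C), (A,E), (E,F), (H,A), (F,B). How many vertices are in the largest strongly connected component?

{C, D, H} are all mutually reachable — one SCC of size 3.
{F, G} are all mutually reachable — one SCC of size 2.
{A} is an SCC by itself.
{E} is an SCC by itself.
{B} is an SCC by itself.
The largest has 3 vertices.

3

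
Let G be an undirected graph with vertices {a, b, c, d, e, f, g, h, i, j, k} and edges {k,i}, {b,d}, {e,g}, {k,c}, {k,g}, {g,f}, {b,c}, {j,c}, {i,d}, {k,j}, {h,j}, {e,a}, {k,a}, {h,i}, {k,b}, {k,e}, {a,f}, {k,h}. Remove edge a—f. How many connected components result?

1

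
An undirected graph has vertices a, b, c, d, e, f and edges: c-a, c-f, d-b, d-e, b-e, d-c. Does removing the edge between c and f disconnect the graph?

Removing c-f leaves no path between c and f: the component count goes from 1 to 2. So it is a bridge.

Yes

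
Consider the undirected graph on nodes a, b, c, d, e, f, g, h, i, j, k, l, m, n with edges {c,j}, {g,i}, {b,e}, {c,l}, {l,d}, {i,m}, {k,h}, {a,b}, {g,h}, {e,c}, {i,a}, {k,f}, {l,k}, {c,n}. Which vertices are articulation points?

Removing c increases the component count from 1 to 3, so c is a cut vertex.
Removing i increases the component count from 1 to 2, so i is a cut vertex.
Removing k increases the component count from 1 to 2, so k is a cut vertex.
Likewise l is a cut vertex.
By contrast removing j leaves 1 component; it is not a cut vertex. No other vertex is a cut vertex either.

c, i, k, l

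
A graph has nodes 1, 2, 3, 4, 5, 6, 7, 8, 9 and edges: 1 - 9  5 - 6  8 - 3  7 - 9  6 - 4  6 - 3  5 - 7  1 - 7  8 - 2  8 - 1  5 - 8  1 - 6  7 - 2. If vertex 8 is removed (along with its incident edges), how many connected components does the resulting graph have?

1

With 8 gone, the remaining components are: {1, 2, 3, 4, 5, 6, 7, 9}.
That is 1 component.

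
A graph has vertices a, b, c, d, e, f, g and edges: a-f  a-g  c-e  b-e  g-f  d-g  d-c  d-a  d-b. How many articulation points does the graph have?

1

Removing d increases the component count from 1 to 2, so d is a cut vertex.
By contrast removing a leaves 1 component; it is not a cut vertex. No other vertex is a cut vertex either.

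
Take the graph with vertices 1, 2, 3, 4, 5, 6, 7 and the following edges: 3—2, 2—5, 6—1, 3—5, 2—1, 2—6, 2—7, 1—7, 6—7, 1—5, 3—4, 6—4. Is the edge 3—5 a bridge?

After removing 3—5, the path 3-2-5 still connects them, so the edge is not a bridge.

No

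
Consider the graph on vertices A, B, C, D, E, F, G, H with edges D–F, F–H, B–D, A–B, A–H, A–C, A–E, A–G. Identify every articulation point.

Removing A increases the component count from 1 to 4, so A is a cut vertex.
By contrast removing D leaves 1 component; it is not a cut vertex. No other vertex is a cut vertex either.

A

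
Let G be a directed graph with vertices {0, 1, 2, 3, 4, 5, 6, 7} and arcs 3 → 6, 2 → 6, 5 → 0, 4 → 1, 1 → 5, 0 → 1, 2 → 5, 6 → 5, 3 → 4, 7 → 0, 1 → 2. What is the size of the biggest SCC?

5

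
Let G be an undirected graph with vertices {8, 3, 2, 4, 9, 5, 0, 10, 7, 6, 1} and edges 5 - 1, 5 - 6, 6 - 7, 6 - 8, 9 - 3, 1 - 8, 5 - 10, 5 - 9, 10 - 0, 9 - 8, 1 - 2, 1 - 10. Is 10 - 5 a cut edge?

No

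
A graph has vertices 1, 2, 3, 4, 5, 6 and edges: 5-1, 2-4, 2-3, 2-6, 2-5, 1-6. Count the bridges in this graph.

2

The edges on the cycle 2-5-1-6-2 are not bridges since each lies on that cycle.
But removing 2-4 disconnects 2 from 4; removing 2-3 disconnects 2 from 3 — these are bridges.
That makes 2 bridges.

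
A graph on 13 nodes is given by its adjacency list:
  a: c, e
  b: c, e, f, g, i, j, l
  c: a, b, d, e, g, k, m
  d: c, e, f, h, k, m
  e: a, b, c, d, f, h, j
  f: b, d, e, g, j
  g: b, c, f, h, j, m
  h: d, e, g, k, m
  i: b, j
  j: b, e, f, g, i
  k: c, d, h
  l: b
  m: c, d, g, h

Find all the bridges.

The edges on the cycle c-k-d-c are not bridges since each lies on that cycle.
But removing l-b disconnects l from b — this is a bridge.

b-l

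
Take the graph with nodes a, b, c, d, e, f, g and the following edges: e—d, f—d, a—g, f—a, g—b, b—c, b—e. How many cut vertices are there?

Removing b increases the component count from 1 to 2, so b is a cut vertex.
By contrast removing f leaves 1 component; it is not a cut vertex. No other vertex is a cut vertex either.

1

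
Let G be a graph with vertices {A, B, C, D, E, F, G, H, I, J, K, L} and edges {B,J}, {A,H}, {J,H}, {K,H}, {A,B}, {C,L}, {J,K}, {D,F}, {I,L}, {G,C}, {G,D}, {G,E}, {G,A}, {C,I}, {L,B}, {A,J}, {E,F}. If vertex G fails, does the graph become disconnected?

Yes

Deleting G raises the number of components from 1 to 2, so G is a cut vertex.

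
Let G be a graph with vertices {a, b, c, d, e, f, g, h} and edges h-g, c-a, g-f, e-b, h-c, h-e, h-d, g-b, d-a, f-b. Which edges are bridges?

The edges on the cycle h-c-a-d-h are not bridges since each lies on that cycle.
Every edge lies on some cycle, so there are no bridges.

none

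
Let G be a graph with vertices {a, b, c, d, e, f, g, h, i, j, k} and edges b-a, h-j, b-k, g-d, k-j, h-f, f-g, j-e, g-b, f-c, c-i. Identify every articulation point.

Removing b increases the component count from 1 to 2, so b is a cut vertex.
Removing c increases the component count from 1 to 2, so c is a cut vertex.
Removing f increases the component count from 1 to 2, so f is a cut vertex.
Likewise g, j are cut vertices.
By contrast removing k leaves 1 component; it is not a cut vertex. No other vertex is a cut vertex either.

b, c, f, g, j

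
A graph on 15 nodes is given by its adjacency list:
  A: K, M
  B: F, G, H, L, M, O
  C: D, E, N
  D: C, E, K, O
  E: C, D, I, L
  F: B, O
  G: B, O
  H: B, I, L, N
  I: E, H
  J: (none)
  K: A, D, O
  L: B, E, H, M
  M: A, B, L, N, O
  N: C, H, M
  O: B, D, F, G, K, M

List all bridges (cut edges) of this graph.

The edges on the cycle O-B-F-O are not bridges since each lies on that cycle.
Every edge lies on some cycle, so there are no bridges.

none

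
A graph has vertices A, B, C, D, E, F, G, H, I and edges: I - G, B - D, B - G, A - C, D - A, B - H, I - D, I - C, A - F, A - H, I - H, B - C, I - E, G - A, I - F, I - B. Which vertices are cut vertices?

I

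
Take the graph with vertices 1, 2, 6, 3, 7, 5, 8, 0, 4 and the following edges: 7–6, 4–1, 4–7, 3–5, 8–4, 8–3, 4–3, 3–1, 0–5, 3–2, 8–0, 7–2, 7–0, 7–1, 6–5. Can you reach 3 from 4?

From 4 we can reach 0, 1, 2, 3, 4, 5, 6, 7, 8, which includes 3.

Yes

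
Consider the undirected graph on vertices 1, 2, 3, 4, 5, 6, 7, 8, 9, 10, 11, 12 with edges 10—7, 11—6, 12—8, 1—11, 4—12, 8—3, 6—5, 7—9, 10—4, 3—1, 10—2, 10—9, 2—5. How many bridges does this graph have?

0

The edges on the cycle 10-7-9-10 are not bridges since each lies on that cycle.
Every edge lies on some cycle, so there are no bridges.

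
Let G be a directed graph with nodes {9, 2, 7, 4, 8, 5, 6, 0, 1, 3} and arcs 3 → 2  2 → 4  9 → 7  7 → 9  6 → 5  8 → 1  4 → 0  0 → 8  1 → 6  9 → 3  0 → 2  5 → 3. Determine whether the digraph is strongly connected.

No

There is no directed path from 1 to 7, so the graph is not strongly connected.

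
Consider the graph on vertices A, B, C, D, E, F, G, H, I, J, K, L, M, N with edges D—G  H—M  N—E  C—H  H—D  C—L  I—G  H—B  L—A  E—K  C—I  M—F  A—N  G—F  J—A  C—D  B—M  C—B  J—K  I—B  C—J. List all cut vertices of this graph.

C

Removing C increases the component count from 1 to 2, so C is a cut vertex.
By contrast removing N leaves 1 component; it is not a cut vertex. No other vertex is a cut vertex either.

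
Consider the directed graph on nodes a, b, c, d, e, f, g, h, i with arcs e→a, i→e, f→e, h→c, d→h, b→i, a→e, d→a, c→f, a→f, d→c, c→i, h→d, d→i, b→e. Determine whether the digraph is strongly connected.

There is no directed path from a to d, so the graph is not strongly connected.

No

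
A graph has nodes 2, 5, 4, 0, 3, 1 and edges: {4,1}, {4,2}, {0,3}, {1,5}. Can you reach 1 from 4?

Yes

From 4 we can reach 1, 2, 4, 5, which includes 1.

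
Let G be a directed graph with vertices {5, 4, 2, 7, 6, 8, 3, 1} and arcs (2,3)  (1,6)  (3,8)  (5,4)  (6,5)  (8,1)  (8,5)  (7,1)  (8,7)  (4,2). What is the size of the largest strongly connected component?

{1, 2, 3, 4, 5, 6, 7, 8} are all mutually reachable — one SCC of size 8.
The largest has 8 vertices.

8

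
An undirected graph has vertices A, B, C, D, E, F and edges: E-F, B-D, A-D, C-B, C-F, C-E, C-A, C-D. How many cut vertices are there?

1

Removing C increases the component count from 1 to 2, so C is a cut vertex.
By contrast removing B leaves 1 component; it is not a cut vertex. No other vertex is a cut vertex either.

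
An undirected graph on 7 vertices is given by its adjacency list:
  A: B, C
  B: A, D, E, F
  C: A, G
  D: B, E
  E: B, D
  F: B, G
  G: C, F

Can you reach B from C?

Yes

From C we can reach A, B, C, D, E, F, G, which includes B.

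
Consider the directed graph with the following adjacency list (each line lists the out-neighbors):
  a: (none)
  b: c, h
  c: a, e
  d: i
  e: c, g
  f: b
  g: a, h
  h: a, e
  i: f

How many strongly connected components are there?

{c, e, g, h} are all mutually reachable — one SCC of size 4.
{b} is an SCC by itself.
{d} is an SCC by itself.
{a} is an SCC by itself.
{i} is an SCC by itself.
(and 1 more singleton SCC)
That gives 6 strongly connected components.

6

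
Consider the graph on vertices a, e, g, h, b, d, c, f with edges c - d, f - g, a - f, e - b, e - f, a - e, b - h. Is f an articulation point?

Yes

Deleting f raises the number of components from 2 to 3, so f is a cut vertex.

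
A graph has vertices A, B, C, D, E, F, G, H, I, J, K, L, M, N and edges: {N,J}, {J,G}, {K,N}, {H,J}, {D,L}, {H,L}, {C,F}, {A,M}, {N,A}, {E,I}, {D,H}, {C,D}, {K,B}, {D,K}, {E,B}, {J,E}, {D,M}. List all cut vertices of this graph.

Removing C increases the component count from 1 to 2, so C is a cut vertex.
Removing D increases the component count from 1 to 2, so D is a cut vertex.
Removing E increases the component count from 1 to 2, so E is a cut vertex.
Likewise J is a cut vertex.
By contrast removing H leaves 1 component; it is not a cut vertex. No other vertex is a cut vertex either.

C, D, E, J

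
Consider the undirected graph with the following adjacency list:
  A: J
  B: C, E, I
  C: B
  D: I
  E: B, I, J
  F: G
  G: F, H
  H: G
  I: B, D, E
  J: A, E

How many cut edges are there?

The edges on the cycle I-E-B-I are not bridges since each lies on that cycle.
But removing E-J disconnects E from J; removing J-A disconnects J from A; removing I-D disconnects I from D; removing G-F disconnects G from F — these are bridges.
In total 6 edges are bridges.

6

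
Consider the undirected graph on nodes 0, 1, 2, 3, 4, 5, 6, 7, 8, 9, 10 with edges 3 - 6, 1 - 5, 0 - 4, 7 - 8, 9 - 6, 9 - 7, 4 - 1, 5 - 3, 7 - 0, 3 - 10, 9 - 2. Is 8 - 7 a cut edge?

Yes

Removing 8 - 7 leaves no path between 8 and 7: the component count goes from 1 to 2. So it is a bridge.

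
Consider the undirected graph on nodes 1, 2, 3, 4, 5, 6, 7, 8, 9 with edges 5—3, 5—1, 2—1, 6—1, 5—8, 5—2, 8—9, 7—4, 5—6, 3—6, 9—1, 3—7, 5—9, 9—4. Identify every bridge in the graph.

The edges on the cycle 5-8-9-5 are not bridges since each lies on that cycle.
Every edge lies on some cycle, so there are no bridges.

none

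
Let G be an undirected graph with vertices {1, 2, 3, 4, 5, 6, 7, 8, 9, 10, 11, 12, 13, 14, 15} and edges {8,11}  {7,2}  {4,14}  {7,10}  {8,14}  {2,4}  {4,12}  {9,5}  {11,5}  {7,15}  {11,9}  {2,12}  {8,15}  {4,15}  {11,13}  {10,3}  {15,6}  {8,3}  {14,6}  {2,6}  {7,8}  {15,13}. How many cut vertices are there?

Removing 11 increases the component count from 2 to 3, so 11 is a cut vertex.
By contrast removing 5 leaves 2 components; it is not a cut vertex. No other vertex is a cut vertex either.

1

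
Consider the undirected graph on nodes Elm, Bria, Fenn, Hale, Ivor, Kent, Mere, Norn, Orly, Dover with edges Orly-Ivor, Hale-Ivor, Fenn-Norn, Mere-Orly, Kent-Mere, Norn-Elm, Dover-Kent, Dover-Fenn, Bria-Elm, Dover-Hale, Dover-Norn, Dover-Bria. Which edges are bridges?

none

The edges on the cycle Dover-Bria-Elm-Norn-Dover are not bridges since each lies on that cycle.
Every edge lies on some cycle, so there are no bridges.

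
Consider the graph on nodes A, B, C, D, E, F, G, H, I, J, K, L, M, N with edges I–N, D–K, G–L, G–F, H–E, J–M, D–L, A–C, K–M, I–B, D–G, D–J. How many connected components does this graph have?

4

Starting from E we can reach E, H. That is one component of size 2.
Starting from A we can reach A, C. That is one component of size 2.
Starting from B we can reach B, I, N. That is one component of size 3.
Starting from D we can reach D, F, G, J, K, L, M. That is one component of size 7.
Total: 4 components.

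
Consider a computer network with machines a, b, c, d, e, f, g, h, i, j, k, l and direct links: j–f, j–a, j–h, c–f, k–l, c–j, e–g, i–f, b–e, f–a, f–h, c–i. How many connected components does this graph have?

4

d is isolated — a component by itself.
Starting from k we can reach k, l. That is one component of size 2.
Starting from b we can reach b, e, g. That is one component of size 3.
Starting from a we can reach a, c, f, h, i, j. That is one component of size 6.
Total: 4 components.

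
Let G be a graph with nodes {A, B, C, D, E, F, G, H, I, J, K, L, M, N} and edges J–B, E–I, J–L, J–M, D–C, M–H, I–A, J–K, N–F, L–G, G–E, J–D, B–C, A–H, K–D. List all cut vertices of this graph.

Removing J increases the component count from 2 to 3, so J is a cut vertex.
By contrast removing G leaves 2 components; it is not a cut vertex. No other vertex is a cut vertex either.

J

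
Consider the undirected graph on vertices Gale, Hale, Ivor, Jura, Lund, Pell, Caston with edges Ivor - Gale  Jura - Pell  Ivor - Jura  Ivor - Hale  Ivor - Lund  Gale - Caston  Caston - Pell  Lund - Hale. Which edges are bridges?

none

The edges on the cycle Ivor-Lund-Hale-Ivor are not bridges since each lies on that cycle.
Every edge lies on some cycle, so there are no bridges.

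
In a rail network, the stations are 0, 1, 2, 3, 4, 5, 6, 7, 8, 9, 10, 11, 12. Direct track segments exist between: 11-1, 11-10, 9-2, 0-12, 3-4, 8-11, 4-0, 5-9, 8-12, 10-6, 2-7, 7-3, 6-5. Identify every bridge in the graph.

1-11

The edges on the cycle 8-11-10-6-5-9-2-7-3-4-0-12-8 are not bridges since each lies on that cycle.
But removing 11-1 disconnects 11 from 1 — this is a bridge.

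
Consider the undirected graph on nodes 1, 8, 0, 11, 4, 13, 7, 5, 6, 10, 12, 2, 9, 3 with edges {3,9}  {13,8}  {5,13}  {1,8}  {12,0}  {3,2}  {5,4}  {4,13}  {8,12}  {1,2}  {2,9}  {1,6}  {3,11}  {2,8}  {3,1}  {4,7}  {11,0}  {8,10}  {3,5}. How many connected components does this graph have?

Starting from 0 we can reach 0, 1, 2, 3, 4, 5, 6, 7, 8, 9, 10, 11, 12, 13. That is one component of size 14.
Total: 1 component.

1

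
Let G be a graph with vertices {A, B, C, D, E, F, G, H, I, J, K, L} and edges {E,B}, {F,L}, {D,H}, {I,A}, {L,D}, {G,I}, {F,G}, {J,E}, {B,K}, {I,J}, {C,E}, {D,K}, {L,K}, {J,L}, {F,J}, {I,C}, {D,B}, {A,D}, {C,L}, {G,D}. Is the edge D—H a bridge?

Removing D—H leaves no path between D and H: the component count goes from 1 to 2. So it is a bridge.

Yes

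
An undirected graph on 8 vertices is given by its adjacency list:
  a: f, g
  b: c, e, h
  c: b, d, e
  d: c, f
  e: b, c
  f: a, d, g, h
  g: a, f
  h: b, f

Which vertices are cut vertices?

Removing f increases the component count from 1 to 2, so f is a cut vertex.
By contrast removing d leaves 1 component; it is not a cut vertex. No other vertex is a cut vertex either.

f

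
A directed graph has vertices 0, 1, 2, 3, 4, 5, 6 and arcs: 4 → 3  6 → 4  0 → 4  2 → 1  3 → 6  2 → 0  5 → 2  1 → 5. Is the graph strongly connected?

No

There is no directed path from 0 to 2, so the graph is not strongly connected.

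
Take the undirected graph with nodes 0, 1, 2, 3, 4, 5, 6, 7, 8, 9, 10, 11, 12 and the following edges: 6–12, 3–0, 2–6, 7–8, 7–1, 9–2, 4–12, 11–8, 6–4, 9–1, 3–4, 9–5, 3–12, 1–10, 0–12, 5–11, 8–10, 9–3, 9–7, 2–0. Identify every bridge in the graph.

none

The edges on the cycle 6-4-12-6 are not bridges since each lies on that cycle.
Every edge lies on some cycle, so there are no bridges.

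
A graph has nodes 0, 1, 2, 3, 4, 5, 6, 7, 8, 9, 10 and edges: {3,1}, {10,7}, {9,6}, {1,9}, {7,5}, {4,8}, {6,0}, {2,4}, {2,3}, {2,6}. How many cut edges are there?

The edges on the cycle 2-3-1-9-6-2 are not bridges since each lies on that cycle.
But removing 6—0 disconnects 6 from 0; removing 7—5 disconnects 7 from 5; removing 10—7 disconnects 10 from 7; removing 2—4 disconnects 2 from 4 — these are bridges.
In total 5 edges are bridges.

5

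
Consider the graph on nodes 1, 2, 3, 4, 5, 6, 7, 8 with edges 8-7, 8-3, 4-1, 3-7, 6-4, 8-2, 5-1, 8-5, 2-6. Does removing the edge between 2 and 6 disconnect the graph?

No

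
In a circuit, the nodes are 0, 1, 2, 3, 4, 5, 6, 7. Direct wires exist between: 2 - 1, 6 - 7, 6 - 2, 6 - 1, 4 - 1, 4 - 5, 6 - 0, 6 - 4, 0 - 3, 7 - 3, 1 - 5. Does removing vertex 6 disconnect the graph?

Yes

Deleting 6 raises the number of components from 1 to 2, so 6 is a cut vertex.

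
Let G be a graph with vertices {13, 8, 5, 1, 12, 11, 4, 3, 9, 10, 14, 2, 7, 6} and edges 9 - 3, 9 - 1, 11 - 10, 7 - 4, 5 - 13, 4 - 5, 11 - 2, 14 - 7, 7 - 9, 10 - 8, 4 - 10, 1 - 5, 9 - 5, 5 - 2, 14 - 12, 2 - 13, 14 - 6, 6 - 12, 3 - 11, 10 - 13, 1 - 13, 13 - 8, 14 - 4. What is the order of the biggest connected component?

Starting from 1 we can reach 1, 2, 3, 4, 5, 6, 7, 8, 9, 10, 11, 12, 13, 14. That is one component of size 14.
The largest has 14 vertices.

14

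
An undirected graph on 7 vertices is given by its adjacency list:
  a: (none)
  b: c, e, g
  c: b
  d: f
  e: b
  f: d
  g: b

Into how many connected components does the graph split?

3

a is isolated — a component by itself.
Starting from d we can reach d, f. That is one component of size 2.
Starting from b we can reach b, c, e, g. That is one component of size 4.
Total: 3 components.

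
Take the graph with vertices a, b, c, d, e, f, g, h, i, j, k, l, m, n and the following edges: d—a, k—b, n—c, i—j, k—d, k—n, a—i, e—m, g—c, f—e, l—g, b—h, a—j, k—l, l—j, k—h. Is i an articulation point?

Deleting i leaves 2 components (was 2), so i is not a cut vertex.

No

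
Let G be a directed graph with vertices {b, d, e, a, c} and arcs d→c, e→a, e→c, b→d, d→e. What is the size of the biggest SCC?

1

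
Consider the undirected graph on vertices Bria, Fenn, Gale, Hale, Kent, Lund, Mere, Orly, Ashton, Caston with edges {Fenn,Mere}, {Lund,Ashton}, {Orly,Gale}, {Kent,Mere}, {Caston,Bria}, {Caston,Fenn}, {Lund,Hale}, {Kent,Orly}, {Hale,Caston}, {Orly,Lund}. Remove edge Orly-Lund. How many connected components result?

1

Orly and Lund are still connected via Orly-Kent-Mere-Fenn-Caston-Hale-Lund, so the component count stays at 1.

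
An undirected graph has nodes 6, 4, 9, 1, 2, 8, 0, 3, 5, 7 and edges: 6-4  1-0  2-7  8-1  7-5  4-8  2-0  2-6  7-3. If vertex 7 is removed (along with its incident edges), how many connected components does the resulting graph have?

With 7 gone, the remaining components are: {3}; {5}; {9}; {0, 1, 2, 4, 6, 8}.
That is 4 components.

4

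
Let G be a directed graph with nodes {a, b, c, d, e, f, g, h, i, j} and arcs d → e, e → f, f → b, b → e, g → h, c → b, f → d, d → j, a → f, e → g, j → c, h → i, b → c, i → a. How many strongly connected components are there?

{a, b, c, d, e, f, g, h, i, j} are all mutually reachable — one SCC of size 10.
That gives 1 strongly connected component.

1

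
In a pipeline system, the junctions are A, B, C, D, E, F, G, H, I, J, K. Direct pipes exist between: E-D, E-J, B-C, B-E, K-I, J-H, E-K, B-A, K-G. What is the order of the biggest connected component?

F is isolated — a component by itself.
Starting from A we can reach A, B, C, D, E, G, H, I, J, K. That is one component of size 10.
The largest has 10 vertices.

10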